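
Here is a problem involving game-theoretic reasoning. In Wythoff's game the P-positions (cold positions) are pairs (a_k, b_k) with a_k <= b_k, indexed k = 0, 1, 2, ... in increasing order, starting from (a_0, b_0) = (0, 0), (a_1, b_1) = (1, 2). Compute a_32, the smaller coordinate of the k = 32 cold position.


By Wythoff's theorem, a_k = floor(k * phi) and b_k = floor(k * phi^2) = a_k + k, where phi = (1 + sqrt(5))/2 is the golden ratio.
phi = (1 + sqrt(5))/2 = 1.618034
k = 32
k * phi = 32 * 1.618034 = 51.777088
a_32 = floor(k * phi) = 51

51


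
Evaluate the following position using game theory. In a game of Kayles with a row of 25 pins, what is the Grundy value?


Kayles: a move removes 1 or 2 adjacent pins from a contiguous row.
Removing pins from a row of k leaves two independent rows (a, b) with a + b = k - 1 (one pin) or a + b = k - 2 (two pins); an end removal gives a = 0.
By Sprague-Grundy, G(k) = mex{ G(a) XOR G(b) } over all these splits. G(0) = 0.
G(1): splits (0,0):0^0=0 -> mex({0}) = 1
G(2): splits (0,1):0^1=1 (0,0):0^0=0 -> mex({0, 1}) = 2
G(3): splits (0,2):0^2=2 (1,1):1^1=0 (0,1):0^1=1 -> mex({0, 1, 2}) = 3
G(4): splits (0,3):0^3=3 (1,2):1^2=3 (0,2):0^2=2 (1,1):1^1=0 -> mex({0, 2, 3}) = 1
G(5): splits (0,4):0^1=1 (1,3):1^3=2 (2,2):2^2=0 (0,3):0^3=3 (1,2):1^2=3 -> mex({0, 1, 2, 3}) = 4
G(6) = mex({0, 1, 2, 4}) = 3
G(7) = mex({0, 1, 3, 4, 5}) = 2
G(8) = mex({0, 2, 3, 5, 6}) = 1
G(9) = mex({0, 1, 2, 3, 6, 7}) = 4
G(10) = mex({0, 1, 3, 4, 5, 7}) = 2
G(11) = mex({0, 1, 2, 3, 4, 5}) = 6
G(12) = mex({0, 1, 2, 3, 5, 6, 7}) = 4
G(13) = mex({0, 2, 3, 4, 6, 7}) = 1
G(14) = mex({0, 1, 4, 5, 6, 7}) = 2
G(15) = mex({0, 1, 2, 3, 4, 5, 6}) = 7
G(16) = mex({0, 2, 3, 5, 6, 7}) = 1
G(17) = mex({0, 1, 2, 3, 5, 6, 7}) = 4
G(18) = mex({0, 1, 2, 4, 5, 6}) = 3
G(19) = mex({0, 1, 3, 4, 5, 7}) = 2
G(20) = mex({0, 2, 3, 4, 5, 6, 7}) = 1
G(21) = mex({0, 1, 2, 3, 5, 6, 7}) = 4
G(22) = mex({0, 1, 2, 3, 4, 5, 7}) = 6
G(23) = mex({0, 1, 2, 3, 4, 5, 6}) = 7
G(24) = mex({0, 1, 2, 3, 5, 6, 7}) = 4
G(25) = mex({0, 2, 3, 4, 6, 7}) = 1
Therefore G(25) = 1.

1


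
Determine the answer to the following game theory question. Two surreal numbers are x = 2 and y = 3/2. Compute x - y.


x = 2, y = 3/2
Converting to common denominator: 2
x = 4/2, y = 3/2
x - y = 2 - 3/2 = 1/2

1/2


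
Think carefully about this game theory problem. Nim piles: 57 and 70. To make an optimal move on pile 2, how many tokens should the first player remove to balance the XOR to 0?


Piles: 57 and 70
Current XOR: 57 XOR 70 = 127 (non-zero, so this is an N-position).
To make the XOR zero, we need to find a move that balances the piles.
For pile 2 (size 70): target = 70 XOR 127 = 57
We reduce pile 2 from 70 to 57.
Tokens removed: 70 - 57 = 13
Verification: 57 XOR 57 = 0

13


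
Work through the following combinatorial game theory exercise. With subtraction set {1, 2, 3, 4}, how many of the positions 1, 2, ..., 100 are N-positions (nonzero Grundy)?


Subtraction set S = {1, 2, 3, 4}, so G(n) = n mod 5.
G(n) = 0 when n is a multiple of 5.
Multiples of 5 in [1, 100]: 20
N-positions (nonzero Grundy) = 100 - 20 = 80

80


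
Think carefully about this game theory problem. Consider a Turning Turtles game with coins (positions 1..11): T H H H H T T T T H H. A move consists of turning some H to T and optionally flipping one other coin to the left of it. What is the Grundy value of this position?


Coins: T H H H H T T T T H H
Key fact: a single head at position k behaves exactly like a Nim heap of size k (turning it to T and optionally flipping a coin at j < k corresponds to moving the heap from k to j, or to 0), and heads combine as a disjunctive sum (two heads at the same place would cancel, matching j XOR j = 0). So the Nim-value is the XOR of the 1-indexed positions of the heads.
Face-up positions (1-indexed): [2, 3, 4, 5, 10, 11]
XOR 0 with 2: 0 XOR 2 = 2
XOR 2 with 3: 2 XOR 3 = 1
XOR 1 with 4: 1 XOR 4 = 5
XOR 5 with 5: 5 XOR 5 = 0
XOR 0 with 10: 0 XOR 10 = 10
XOR 10 with 11: 10 XOR 11 = 1
Nim-value = 1

1


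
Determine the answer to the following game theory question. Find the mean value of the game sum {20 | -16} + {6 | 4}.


G1 = {20 | -16}, G2 = {6 | 4}
Each is a switch {a | b} with numbers a > b; its mean value is (a + b)/2, and mean value is additive over game sums: m(G1 + G2) = m(G1) + m(G2).
Mean of G1 = (20 + (-16))/2 = 4/2 = 2
Mean of G2 = (6 + (4))/2 = 10/2 = 5
Mean of G1 + G2 = 2 + 5 = 7

7


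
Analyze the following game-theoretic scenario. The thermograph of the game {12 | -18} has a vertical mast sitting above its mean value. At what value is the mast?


Game = {12 | -18}, a switch {a | b} with numbers a > b.
Its thermograph has left wall a - t and right wall b + t, which meet at t = (a - b)/2, where both equal (a + b)/2. So the mast (mean value) is at (a + b)/2.
Mean = (12 + (-18))/2 = -6/2 = -3

-3


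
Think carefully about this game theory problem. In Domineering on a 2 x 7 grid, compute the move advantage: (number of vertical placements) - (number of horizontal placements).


Board is 2 x 7 (rows x cols).
Left (vertical) placements: (rows-1) * cols = 1 * 7 = 7
Right (horizontal) placements: rows * (cols-1) = 2 * 6 = 12
Advantage = Left - Right = 7 - 12 = -5

-5


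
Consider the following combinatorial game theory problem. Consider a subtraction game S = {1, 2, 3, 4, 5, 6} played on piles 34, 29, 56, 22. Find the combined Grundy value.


Subtraction set: {1, 2, 3, 4, 5, 6}
For this subtraction set, G(n) = n mod 7 (period = max + 1 = 7).
Pile 1 (size 34): G(34) = 34 mod 7 = 6
Pile 2 (size 29): G(29) = 29 mod 7 = 1
Pile 3 (size 56): G(56) = 56 mod 7 = 0
Pile 4 (size 22): G(22) = 22 mod 7 = 1
Total Grundy value = XOR of all: 6 XOR 1 XOR 0 XOR 1 = 6

6


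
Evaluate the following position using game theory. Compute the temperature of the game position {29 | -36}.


The game is {29 | -36}, a switch {a | b} with numbers a > b.
Cooling {a | b} by t gives {a - t | b + t}, which stops being hot when a - t = b + t, i.e. at t = (a - b)/2. So the temperature of a switch is (a - b)/2.
Temperature = (Left option - Right option) / 2
= (29 - (-36)) / 2
= 65 / 2
= 65/2

65/2


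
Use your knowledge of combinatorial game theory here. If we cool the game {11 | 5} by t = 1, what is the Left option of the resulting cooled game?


Original game: {11 | 5} (a switch {a | b} with a > b).
Cooling by t (for t below the temperature (a - b)/2 = 3) taxes each move by t: {a | b} cooled by t is {a - t | b + t}.
Cooling amount: t = 1
Cooled Left option: 11 - 1 = 10
Cooled Right option: 5 + 1 = 6
Cooled game: {10 | 6}
Left option = 10

10


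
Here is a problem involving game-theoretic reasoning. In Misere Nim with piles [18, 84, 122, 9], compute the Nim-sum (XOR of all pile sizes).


We need the XOR (exclusive or) of all pile sizes.
After XOR-ing pile 1 (size 18): 0 XOR 18 = 18
After XOR-ing pile 2 (size 84): 18 XOR 84 = 70
After XOR-ing pile 3 (size 122): 70 XOR 122 = 60
After XOR-ing pile 4 (size 9): 60 XOR 9 = 53
The Nim-value of this position is 53.

53


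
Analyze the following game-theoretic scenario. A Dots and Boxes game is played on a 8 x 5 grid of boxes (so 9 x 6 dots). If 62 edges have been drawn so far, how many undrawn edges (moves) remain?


Grid: 8 x 5 boxes, i.e. 9 rows and 6 columns of dots.
Horizontal edges: (rows + 1) * cols = 9 * 5 = 45
Vertical edges: rows * (cols + 1) = 8 * 6 = 48
Total edges: 45 + 48 = 93
Edges drawn: 62
Remaining: 93 - 62 = 31

31


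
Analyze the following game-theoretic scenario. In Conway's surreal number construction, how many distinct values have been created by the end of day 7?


Day 0: {|} = 0 is born. Count = 1.
Day n: the number of surreal numbers born by day n is 2^(n+1) - 1.
By day 0: 2^1 - 1 = 1
By day 1: 2^2 - 1 = 3
By day 2: 2^3 - 1 = 7
By day 3: 2^4 - 1 = 15
By day 4: 2^5 - 1 = 31
By day 5: 2^6 - 1 = 63
By day 6: 2^7 - 1 = 127
By day 7: 2^8 - 1 = 255
By day 7: 255 surreal numbers.

255


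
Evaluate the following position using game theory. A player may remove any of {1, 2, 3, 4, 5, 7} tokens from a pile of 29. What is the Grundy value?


The subtraction set is S = {1, 2, 3, 4, 5, 7}.
G(k) = mex{ G(k - s) : s in S, s <= k }. We compute iteratively: G(0) = 0.
G(1) = mex({0}) = 1
G(2) = mex({0, 1}) = 2
G(3) = mex({0, 1, 2}) = 3
G(4) = mex({0, 1, 2, 3}) = 4
G(5) = mex({0, 1, 2, 3, 4}) = 5
G(6) = mex({1, 2, 3, 4, 5}) = 0
G(7) = mex({0, 2, 3, 4, 5}) = 1
G(8) = mex({0, 1, 3, 4, 5}) = 2
G(9) = mex({0, 1, 2, 4, 5}) = 3
G(10) = mex({0, 1, 2, 3, 5}) = 4
G(11) = mex({0, 1, 2, 3, 4}) = 5
G(12) = mex({1, 2, 3, 4, 5}) = 0
Observe that G(6)..G(12) = 0, 1, 2, 3, 4, 5, 0 repeats G(0)..G(6) = 0, 1, 2, 3, 4, 5, 0.
For k >= max(S) = 7, G(k) is determined by the previous 7 values G(k-7)..G(k-1); a window of 7 consecutive values has recurred shifted by 6, so by induction G(k + 6) = G(k) for all k >= 0: the sequence is periodic from the start with period 6.
One period: G(0..5) = 0, 1, 2, 3, 4, 5.
29 mod 6 = 5, so G(29) = G(5) = 5.

5


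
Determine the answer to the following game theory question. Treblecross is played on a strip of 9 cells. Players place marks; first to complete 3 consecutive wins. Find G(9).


Treblecross: place X on empty cells; 3-in-a-row wins.
Playing within two cells of an existing X lets the opponent win at once, so sensible play treats the cells i-2..i+2 around each X as dead. The player left with no safe cell loses, so this is a normal-play take-away game on strips of safe cells.
Placing X at cell i (0-indexed) of a strip of k safe cells leaves independent strips of sizes max(0, i-2) and max(0, k-i-3). Hence G(k) = mex{ G(max(0,i-2)) XOR G(max(0,k-i-3)) : 0 <= i < k }, with G(0) = 0.
G(1): splits (0,0):0^0=0 -> mex({0}) = 1
G(2): splits (0,0):0^0=0 -> mex({0}) = 1
G(3): splits (0,0):0^0=0 -> mex({0}) = 1
G(4): splits (0,1):0^1=1 (0,0):0^0=0 -> mex({0, 1}) = 2
G(5): splits (0,2):0^1=1 (0,1):0^1=1 (0,0):0^0=0 -> mex({0, 1}) = 2
G(6) = mex({1}) = 0
G(7) = mex({0, 1, 2}) = 3
G(8) = mex({0, 1, 2}) = 3
G(9) = mex({0, 2}) = 1
Therefore G(9) = 1.

1


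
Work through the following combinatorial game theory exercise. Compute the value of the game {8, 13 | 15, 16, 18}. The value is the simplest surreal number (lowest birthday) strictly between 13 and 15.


Left options: {8, 13}, max = 13
Right options: {15, 16, 18}, min = 15
All options are numbers and max(Left) < min(Right), so by the simplicity theorem the value is the simplest (earliest-born) number strictly between 13 and 15.
The only integer strictly between 13 and 15 is 14.
No non-integer in the interval can be simpler: if x is a non-integer in the interval, then floor(x) or ceil(x) also lies in the interval (the interval contains an integer), and both are proper prefixes of x's sign expansion, i.e. born earlier. So the game value is 14.
Game value = 14

14


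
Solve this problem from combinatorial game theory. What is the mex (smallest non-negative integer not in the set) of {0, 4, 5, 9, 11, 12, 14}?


Set = {0, 4, 5, 9, 11, 12, 14}
0 is in the set.
1 is NOT in the set. This is the mex.
mex = 1

1


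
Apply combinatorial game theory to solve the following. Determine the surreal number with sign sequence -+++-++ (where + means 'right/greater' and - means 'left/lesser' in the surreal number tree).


Sign expansion: -+++-++
Rule: track bounds (lo, hi), initially (-inf, +inf). On '+', the current value becomes lo and we move to the simplest number in (value, hi): value + 1 if hi = +inf, otherwise the midpoint (value + hi)/2. On '-', the current value becomes hi and we move to value - 1 if lo = -inf, otherwise the midpoint (lo + value)/2.
Start at 0.
Step 1: sign = -, move left. Bounds: (-inf, 0). Value = -1
Step 2: sign = +, move right. Bounds: (-1, 0). Value = -1/2
Step 3: sign = +, move right. Bounds: (-1/2, 0). Value = -1/4
Step 4: sign = +, move right. Bounds: (-1/4, 0). Value = -1/8
Step 5: sign = -, move left. Bounds: (-1/4, -1/8). Value = -3/16
Step 6: sign = +, move right. Bounds: (-3/16, -1/8). Value = -5/32
Step 7: sign = +, move right. Bounds: (-5/32, -1/8). Value = -9/64
The surreal number with sign expansion -+++-++ is -9/64.

-9/64


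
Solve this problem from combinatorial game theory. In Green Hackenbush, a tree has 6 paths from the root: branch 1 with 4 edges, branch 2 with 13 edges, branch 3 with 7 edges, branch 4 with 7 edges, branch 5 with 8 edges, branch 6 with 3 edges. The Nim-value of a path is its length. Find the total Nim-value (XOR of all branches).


The tree has 6 branches from the ground vertex.
In Green Hackenbush, the Nim-value of a simple path of length k is k.
Branch 1: length 4, Nim-value = 4
Branch 2: length 13, Nim-value = 13
Branch 3: length 7, Nim-value = 7
Branch 4: length 7, Nim-value = 7
Branch 5: length 8, Nim-value = 8
Branch 6: length 3, Nim-value = 3
Total Nim-value = XOR of all branch values:
0 XOR 4 = 4
4 XOR 13 = 9
9 XOR 7 = 14
14 XOR 7 = 9
9 XOR 8 = 1
1 XOR 3 = 2
Nim-value of the tree = 2

2


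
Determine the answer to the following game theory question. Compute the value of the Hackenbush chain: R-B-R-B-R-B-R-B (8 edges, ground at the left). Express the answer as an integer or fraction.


Edges (from ground): R-B-R-B-R-B-R-B
By Berlekamp's sign-expansion rule, a Blue-Red Hackenbush stalk has the value of the surreal number whose sign sequence is the edge sequence with B -> + and R -> -.
Sign sequence: -+-+-+-+
Trace the sign expansion in the surreal number tree, starting from 0:
Edge 1: R (sign -) -> bounds (-inf, 0), value = -1
Edge 2: B (sign +) -> bounds (-1, 0), value = -1/2
Edge 3: R (sign -) -> bounds (-1, -1/2), value = -3/4
Edge 4: B (sign +) -> bounds (-3/4, -1/2), value = -5/8
Edge 5: R (sign -) -> bounds (-3/4, -5/8), value = -11/16
Edge 6: B (sign +) -> bounds (-11/16, -5/8), value = -21/32
Edge 7: R (sign -) -> bounds (-11/16, -21/32), value = -43/64
Edge 8: B (sign +) -> bounds (-43/64, -21/32), value = -85/128
Game value = -85/128

-85/128


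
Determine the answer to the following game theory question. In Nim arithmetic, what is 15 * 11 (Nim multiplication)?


Nim multiplication is bilinear over XOR: (u XOR v) * w = (u*w) XOR (v*w).
So we split each operand into its bit components and XOR the pairwise Nim products.
15 = 1 + 2 + 4 + 8 (as XOR of powers of 2).
11 = 1 + 2 + 8 (as XOR of powers of 2).
Using the standard Nim-product table on single bits:
  2*2 = 3,   2*4 = 8,   2*8 = 12,
  4*4 = 6,   4*8 = 11,  8*8 = 13,
and  1*x = x (identity), k*l = l*k (commutative).
Pairwise Nim products:
  1 * 1 = 1
  1 * 2 = 2
  1 * 8 = 8
  2 * 1 = 2
  2 * 2 = 3
  2 * 8 = 12
  4 * 1 = 4
  4 * 2 = 8
  4 * 8 = 11
  8 * 1 = 8
  8 * 2 = 12
  8 * 8 = 13
XOR them: 1 XOR 2 XOR 8 XOR 2 XOR 3 XOR 12 XOR 4 XOR 8 XOR 11 XOR 8 XOR 12 XOR 13 = 8.
Result: 15 * 11 = 8 (in Nim).

8


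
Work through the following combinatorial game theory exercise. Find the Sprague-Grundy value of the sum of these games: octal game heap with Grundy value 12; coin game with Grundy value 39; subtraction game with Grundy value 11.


By the Sprague-Grundy theorem, the Grundy value of a sum of games is the XOR of individual Grundy values.
octal game heap: Grundy value = 12. Running XOR: 0 XOR 12 = 12
coin game: Grundy value = 39. Running XOR: 12 XOR 39 = 43
subtraction game: Grundy value = 11. Running XOR: 43 XOR 11 = 32
The combined Grundy value is 32.

32


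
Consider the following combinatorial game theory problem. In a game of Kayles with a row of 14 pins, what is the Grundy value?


Kayles: a move removes 1 or 2 adjacent pins from a contiguous row.
Removing pins from a row of k leaves two independent rows (a, b) with a + b = k - 1 (one pin) or a + b = k - 2 (two pins); an end removal gives a = 0.
By Sprague-Grundy, G(k) = mex{ G(a) XOR G(b) } over all these splits. G(0) = 0.
G(1): splits (0,0):0^0=0 -> mex({0}) = 1
G(2): splits (0,1):0^1=1 (0,0):0^0=0 -> mex({0, 1}) = 2
G(3): splits (0,2):0^2=2 (1,1):1^1=0 (0,1):0^1=1 -> mex({0, 1, 2}) = 3
G(4): splits (0,3):0^3=3 (1,2):1^2=3 (0,2):0^2=2 (1,1):1^1=0 -> mex({0, 2, 3}) = 1
G(5): splits (0,4):0^1=1 (1,3):1^3=2 (2,2):2^2=0 (0,3):0^3=3 (1,2):1^2=3 -> mex({0, 1, 2, 3}) = 4
G(6) = mex({0, 1, 2, 4}) = 3
G(7) = mex({0, 1, 3, 4, 5}) = 2
G(8) = mex({0, 2, 3, 5, 6}) = 1
G(9) = mex({0, 1, 2, 3, 6, 7}) = 4
G(10) = mex({0, 1, 3, 4, 5, 7}) = 2
G(11) = mex({0, 1, 2, 3, 4, 5}) = 6
G(12) = mex({0, 1, 2, 3, 5, 6, 7}) = 4
G(13) = mex({0, 2, 3, 4, 6, 7}) = 1
G(14) = mex({0, 1, 4, 5, 6, 7}) = 2
Therefore G(14) = 2.

2


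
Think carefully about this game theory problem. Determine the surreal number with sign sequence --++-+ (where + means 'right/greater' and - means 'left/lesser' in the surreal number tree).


Sign expansion: --++-+
Rule: track bounds (lo, hi), initially (-inf, +inf). On '+', the current value becomes lo and we move to the simplest number in (value, hi): value + 1 if hi = +inf, otherwise the midpoint (value + hi)/2. On '-', the current value becomes hi and we move to value - 1 if lo = -inf, otherwise the midpoint (lo + value)/2.
Start at 0.
Step 1: sign = -, move left. Bounds: (-inf, 0). Value = -1
Step 2: sign = -, move left. Bounds: (-inf, -1). Value = -2
Step 3: sign = +, move right. Bounds: (-2, -1). Value = -3/2
Step 4: sign = +, move right. Bounds: (-3/2, -1). Value = -5/4
Step 5: sign = -, move left. Bounds: (-3/2, -5/4). Value = -11/8
Step 6: sign = +, move right. Bounds: (-11/8, -5/4). Value = -21/16
The surreal number with sign expansion --++-+ is -21/16.

-21/16


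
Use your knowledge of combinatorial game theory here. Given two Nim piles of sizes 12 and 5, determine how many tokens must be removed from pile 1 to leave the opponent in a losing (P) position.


Piles: 12 and 5
Current XOR: 12 XOR 5 = 9 (non-zero, so this is an N-position).
To make the XOR zero, we need to find a move that balances the piles.
For pile 1 (size 12): target = 12 XOR 9 = 5
We reduce pile 1 from 12 to 5.
Tokens removed: 12 - 5 = 7
Verification: 5 XOR 5 = 0

7


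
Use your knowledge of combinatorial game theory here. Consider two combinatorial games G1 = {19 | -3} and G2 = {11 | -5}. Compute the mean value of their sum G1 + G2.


G1 = {19 | -3}, G2 = {11 | -5}
Each is a switch {a | b} with numbers a > b; its mean value is (a + b)/2, and mean value is additive over game sums: m(G1 + G2) = m(G1) + m(G2).
Mean of G1 = (19 + (-3))/2 = 16/2 = 8
Mean of G2 = (11 + (-5))/2 = 6/2 = 3
Mean of G1 + G2 = 8 + 3 = 11

11


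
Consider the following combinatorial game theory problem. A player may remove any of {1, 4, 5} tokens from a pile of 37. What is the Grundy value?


The subtraction set is S = {1, 4, 5}.
G(k) = mex{ G(k - s) : s in S, s <= k }. We compute iteratively: G(0) = 0.
G(1) = mex({0}) = 1
G(2) = mex({1}) = 0
G(3) = mex({0}) = 1
G(4) = mex({0, 1}) = 2
G(5) = mex({0, 1, 2}) = 3
G(6) = mex({0, 1, 3}) = 2
G(7) = mex({0, 1, 2}) = 3
G(8) = mex({1, 2, 3}) = 0
G(9) = mex({0, 2, 3}) = 1
G(10) = mex({1, 2, 3}) = 0
G(11) = mex({0, 2, 3}) = 1
G(12) = mex({0, 1, 3}) = 2
Observe that G(8)..G(12) = 0, 1, 0, 1, 2 repeats G(0)..G(4) = 0, 1, 0, 1, 2.
For k >= max(S) = 5, G(k) is determined by the previous 5 values G(k-5)..G(k-1); a window of 5 consecutive values has recurred shifted by 8, so by induction G(k + 8) = G(k) for all k >= 0: the sequence is periodic from the start with period 8.
One period: G(0..7) = 0, 1, 0, 1, 2, 3, 2, 3.
37 mod 8 = 5, so G(37) = G(5) = 3.

3


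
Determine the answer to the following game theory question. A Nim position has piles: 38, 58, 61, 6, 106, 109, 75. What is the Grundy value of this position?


We need the XOR (exclusive or) of all pile sizes.
After XOR-ing pile 1 (size 38): 0 XOR 38 = 38
After XOR-ing pile 2 (size 58): 38 XOR 58 = 28
After XOR-ing pile 3 (size 61): 28 XOR 61 = 33
After XOR-ing pile 4 (size 6): 33 XOR 6 = 39
After XOR-ing pile 5 (size 106): 39 XOR 106 = 77
After XOR-ing pile 6 (size 109): 77 XOR 109 = 32
After XOR-ing pile 7 (size 75): 32 XOR 75 = 107
The Nim-value of this position is 107.

107


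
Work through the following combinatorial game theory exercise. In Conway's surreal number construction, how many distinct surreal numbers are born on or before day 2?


Day 0: {|} = 0 is born. Count = 1.
Day n: the number of surreal numbers born by day n is 2^(n+1) - 1.
By day 0: 2^1 - 1 = 1
By day 1: 2^2 - 1 = 3
By day 2: 2^3 - 1 = 7
By day 2: 7 surreal numbers.

7


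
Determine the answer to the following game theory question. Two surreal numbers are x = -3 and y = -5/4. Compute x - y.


x = -3, y = -5/4
Converting to common denominator: 4
x = -12/4, y = -5/4
x - y = -3 - -5/4 = -7/4

-7/4


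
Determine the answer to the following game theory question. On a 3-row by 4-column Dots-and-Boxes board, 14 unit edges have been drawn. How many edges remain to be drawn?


Grid: 3 x 4 boxes, i.e. 4 rows and 5 columns of dots.
Horizontal edges: (rows + 1) * cols = 4 * 4 = 16
Vertical edges: rows * (cols + 1) = 3 * 5 = 15
Total edges: 16 + 15 = 31
Edges drawn: 14
Remaining: 31 - 14 = 17

17


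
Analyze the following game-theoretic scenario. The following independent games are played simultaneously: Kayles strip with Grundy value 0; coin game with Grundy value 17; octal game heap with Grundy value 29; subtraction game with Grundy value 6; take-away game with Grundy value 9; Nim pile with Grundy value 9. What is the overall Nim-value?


By the Sprague-Grundy theorem, the Grundy value of a sum of games is the XOR of individual Grundy values.
Kayles strip: Grundy value = 0. Running XOR: 0 XOR 0 = 0
coin game: Grundy value = 17. Running XOR: 0 XOR 17 = 17
octal game heap: Grundy value = 29. Running XOR: 17 XOR 29 = 12
subtraction game: Grundy value = 6. Running XOR: 12 XOR 6 = 10
take-away game: Grundy value = 9. Running XOR: 10 XOR 9 = 3
Nim pile: Grundy value = 9. Running XOR: 3 XOR 9 = 10
The combined Grundy value is 10.

10


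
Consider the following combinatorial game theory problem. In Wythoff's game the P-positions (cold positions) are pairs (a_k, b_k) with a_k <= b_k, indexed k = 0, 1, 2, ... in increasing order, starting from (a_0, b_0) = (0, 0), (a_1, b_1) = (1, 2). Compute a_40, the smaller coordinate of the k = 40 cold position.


By Wythoff's theorem, a_k = floor(k * phi) and b_k = floor(k * phi^2) = a_k + k, where phi = (1 + sqrt(5))/2 is the golden ratio.
phi = (1 + sqrt(5))/2 = 1.618034
k = 40
k * phi = 40 * 1.618034 = 64.721360
a_40 = floor(k * phi) = 64

64


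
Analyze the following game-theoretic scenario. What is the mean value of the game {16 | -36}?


Game = {16 | -36}, a switch {a | b} with numbers a > b.
Its thermograph has left wall a - t and right wall b + t, which meet at t = (a - b)/2, where both equal (a + b)/2. So the mast (mean value) is at (a + b)/2.
Mean = (16 + (-36))/2 = -20/2 = -10

-10


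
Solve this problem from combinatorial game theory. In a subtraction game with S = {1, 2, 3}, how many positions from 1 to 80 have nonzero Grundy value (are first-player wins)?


Subtraction set S = {1, 2, 3}, so G(n) = n mod 4.
G(n) = 0 when n is a multiple of 4.
Multiples of 4 in [1, 80]: 20
N-positions (nonzero Grundy) = 80 - 20 = 60

60


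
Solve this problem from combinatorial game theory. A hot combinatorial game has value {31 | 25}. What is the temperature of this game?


The game is {31 | 25}, a switch {a | b} with numbers a > b.
Cooling {a | b} by t gives {a - t | b + t}, which stops being hot when a - t = b + t, i.e. at t = (a - b)/2. So the temperature of a switch is (a - b)/2.
Temperature = (Left option - Right option) / 2
= (31 - (25)) / 2
= 6 / 2
= 3

3


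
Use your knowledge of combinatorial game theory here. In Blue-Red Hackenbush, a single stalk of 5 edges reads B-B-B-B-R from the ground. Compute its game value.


Edges (from ground): B-B-B-B-R
By Berlekamp's sign-expansion rule, a Blue-Red Hackenbush stalk has the value of the surreal number whose sign sequence is the edge sequence with B -> + and R -> -.
Sign sequence: ++++-
Trace the sign expansion in the surreal number tree, starting from 0:
Edge 1: B (sign +) -> bounds (0, +inf), value = 1
Edge 2: B (sign +) -> bounds (1, +inf), value = 2
Edge 3: B (sign +) -> bounds (2, +inf), value = 3
Edge 4: B (sign +) -> bounds (3, +inf), value = 4
Edge 5: R (sign -) -> bounds (3, 4), value = 7/2
Game value = 7/2

7/2


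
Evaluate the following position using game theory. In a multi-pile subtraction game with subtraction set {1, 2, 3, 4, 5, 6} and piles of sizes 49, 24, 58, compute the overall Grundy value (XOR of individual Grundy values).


Subtraction set: {1, 2, 3, 4, 5, 6}
For this subtraction set, G(n) = n mod 7 (period = max + 1 = 7).
Pile 1 (size 49): G(49) = 49 mod 7 = 0
Pile 2 (size 24): G(24) = 24 mod 7 = 3
Pile 3 (size 58): G(58) = 58 mod 7 = 2
Total Grundy value = XOR of all: 0 XOR 3 XOR 2 = 1

1


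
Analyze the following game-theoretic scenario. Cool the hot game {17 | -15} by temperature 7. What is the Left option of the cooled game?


Original game: {17 | -15} (a switch {a | b} with a > b).
Cooling by t (for t below the temperature (a - b)/2 = 16) taxes each move by t: {a | b} cooled by t is {a - t | b + t}.
Cooling amount: t = 7
Cooled Left option: 17 - 7 = 10
Cooled Right option: -15 + 7 = -8
Cooled game: {10 | -8}
Left option = 10

10


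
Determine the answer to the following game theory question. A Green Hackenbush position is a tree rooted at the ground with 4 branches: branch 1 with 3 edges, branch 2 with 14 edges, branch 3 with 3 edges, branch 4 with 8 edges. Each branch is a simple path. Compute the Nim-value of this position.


The tree has 4 branches from the ground vertex.
In Green Hackenbush, the Nim-value of a simple path of length k is k.
Branch 1: length 3, Nim-value = 3
Branch 2: length 14, Nim-value = 14
Branch 3: length 3, Nim-value = 3
Branch 4: length 8, Nim-value = 8
Total Nim-value = XOR of all branch values:
0 XOR 3 = 3
3 XOR 14 = 13
13 XOR 3 = 14
14 XOR 8 = 6
Nim-value of the tree = 6

6


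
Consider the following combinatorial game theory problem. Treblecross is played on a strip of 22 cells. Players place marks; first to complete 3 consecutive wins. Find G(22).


Treblecross: place X on empty cells; 3-in-a-row wins.
Playing within two cells of an existing X lets the opponent win at once, so sensible play treats the cells i-2..i+2 around each X as dead. The player left with no safe cell loses, so this is a normal-play take-away game on strips of safe cells.
Placing X at cell i (0-indexed) of a strip of k safe cells leaves independent strips of sizes max(0, i-2) and max(0, k-i-3). Hence G(k) = mex{ G(max(0,i-2)) XOR G(max(0,k-i-3)) : 0 <= i < k }, with G(0) = 0.
G(1): splits (0,0):0^0=0 -> mex({0}) = 1
G(2): splits (0,0):0^0=0 -> mex({0}) = 1
G(3): splits (0,0):0^0=0 -> mex({0}) = 1
G(4): splits (0,1):0^1=1 (0,0):0^0=0 -> mex({0, 1}) = 2
G(5): splits (0,2):0^1=1 (0,1):0^1=1 (0,0):0^0=0 -> mex({0, 1}) = 2
G(6) = mex({1}) = 0
G(7) = mex({0, 1, 2}) = 3
G(8) = mex({0, 1, 2}) = 3
G(9) = mex({0, 2}) = 1
G(10) = mex({0, 2, 3}) = 1
G(11) = mex({0, 3}) = 1
G(12) = mex({1, 3}) = 0
G(13) = mex({0, 1, 2, 3}) = 4
G(14) = mex({0, 1, 2}) = 3
G(15) = mex({0, 1, 2}) = 3
G(16) = mex({0, 1, 2, 4}) = 3
G(17) = mex({0, 1, 3, 4}) = 2
G(18) = mex({0, 1, 3, 4}) = 2
G(19) = mex({0, 1, 3, 5}) = 2
G(20) = mex({0, 1, 2, 3, 5}) = 4
G(21) = mex({0, 1, 2, 3, 5}) = 4
G(22) = mex({1, 2, 6}) = 0
Therefore G(22) = 0.

0


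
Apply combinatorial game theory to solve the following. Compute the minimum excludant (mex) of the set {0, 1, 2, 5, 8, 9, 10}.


Set = {0, 1, 2, 5, 8, 9, 10}
0 is in the set.
1 is in the set.
2 is in the set.
3 is NOT in the set. This is the mex.
mex = 3

3


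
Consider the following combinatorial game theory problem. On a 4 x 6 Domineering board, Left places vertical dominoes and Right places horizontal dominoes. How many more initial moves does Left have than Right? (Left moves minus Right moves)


Board is 4 x 6 (rows x cols).
Left (vertical) placements: (rows-1) * cols = 3 * 6 = 18
Right (horizontal) placements: rows * (cols-1) = 4 * 5 = 20
Advantage = Left - Right = 18 - 20 = -2

-2


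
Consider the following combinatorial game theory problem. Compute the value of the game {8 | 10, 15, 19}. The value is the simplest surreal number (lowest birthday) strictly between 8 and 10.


Left options: {8}, max = 8
Right options: {10, 15, 19}, min = 10
All options are numbers and max(Left) < min(Right), so by the simplicity theorem the value is the simplest (earliest-born) number strictly between 8 and 10.
The only integer strictly between 8 and 10 is 9.
No non-integer in the interval can be simpler: if x is a non-integer in the interval, then floor(x) or ceil(x) also lies in the interval (the interval contains an integer), and both are proper prefixes of x's sign expansion, i.e. born earlier. So the game value is 9.
Game value = 9

9


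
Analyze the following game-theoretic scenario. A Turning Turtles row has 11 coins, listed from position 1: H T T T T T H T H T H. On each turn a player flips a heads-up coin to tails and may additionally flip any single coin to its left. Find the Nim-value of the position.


Coins: H T T T T T H T H T H
Key fact: a single head at position k behaves exactly like a Nim heap of size k (turning it to T and optionally flipping a coin at j < k corresponds to moving the heap from k to j, or to 0), and heads combine as a disjunctive sum (two heads at the same place would cancel, matching j XOR j = 0). So the Nim-value is the XOR of the 1-indexed positions of the heads.
Face-up positions (1-indexed): [1, 7, 9, 11]
XOR 0 with 1: 0 XOR 1 = 1
XOR 1 with 7: 1 XOR 7 = 6
XOR 6 with 9: 6 XOR 9 = 15
XOR 15 with 11: 15 XOR 11 = 4
Nim-value = 4

4


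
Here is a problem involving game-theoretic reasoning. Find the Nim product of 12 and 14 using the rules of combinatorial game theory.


Nim multiplication is bilinear over XOR: (u XOR v) * w = (u*w) XOR (v*w).
So we split each operand into its bit components and XOR the pairwise Nim products.
12 = 4 + 8 (as XOR of powers of 2).
14 = 2 + 4 + 8 (as XOR of powers of 2).
Using the standard Nim-product table on single bits:
  2*2 = 3,   2*4 = 8,   2*8 = 12,
  4*4 = 6,   4*8 = 11,  8*8 = 13,
and  1*x = x (identity), k*l = l*k (commutative).
Pairwise Nim products:
  4 * 2 = 8
  4 * 4 = 6
  4 * 8 = 11
  8 * 2 = 12
  8 * 4 = 11
  8 * 8 = 13
XOR them: 8 XOR 6 XOR 11 XOR 12 XOR 11 XOR 13 = 15.
Result: 12 * 14 = 15 (in Nim).

15


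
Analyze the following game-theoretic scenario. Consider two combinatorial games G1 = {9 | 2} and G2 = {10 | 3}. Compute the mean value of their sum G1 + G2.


G1 = {9 | 2}, G2 = {10 | 3}
Each is a switch {a | b} with numbers a > b; its mean value is (a + b)/2, and mean value is additive over game sums: m(G1 + G2) = m(G1) + m(G2).
Mean of G1 = (9 + (2))/2 = 11/2 = 11/2
Mean of G2 = (10 + (3))/2 = 13/2 = 13/2
Mean of G1 + G2 = 11/2 + 13/2 = 12

12


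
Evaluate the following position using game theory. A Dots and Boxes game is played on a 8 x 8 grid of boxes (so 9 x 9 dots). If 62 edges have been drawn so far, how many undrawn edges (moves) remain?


Grid: 8 x 8 boxes, i.e. 9 rows and 9 columns of dots.
Horizontal edges: (rows + 1) * cols = 9 * 8 = 72
Vertical edges: rows * (cols + 1) = 8 * 9 = 72
Total edges: 72 + 72 = 144
Edges drawn: 62
Remaining: 144 - 62 = 82

82


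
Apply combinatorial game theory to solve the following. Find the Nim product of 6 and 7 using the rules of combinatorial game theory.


Nim multiplication is bilinear over XOR: (u XOR v) * w = (u*w) XOR (v*w).
So we split each operand into its bit components and XOR the pairwise Nim products.
6 = 2 + 4 (as XOR of powers of 2).
7 = 1 + 2 + 4 (as XOR of powers of 2).
Using the standard Nim-product table on single bits:
  2*2 = 3,   2*4 = 8,   2*8 = 12,
  4*4 = 6,   4*8 = 11,  8*8 = 13,
and  1*x = x (identity), k*l = l*k (commutative).
Pairwise Nim products:
  2 * 1 = 2
  2 * 2 = 3
  2 * 4 = 8
  4 * 1 = 4
  4 * 2 = 8
  4 * 4 = 6
XOR them: 2 XOR 3 XOR 8 XOR 4 XOR 8 XOR 6 = 3.
Result: 6 * 7 = 3 (in Nim).

3


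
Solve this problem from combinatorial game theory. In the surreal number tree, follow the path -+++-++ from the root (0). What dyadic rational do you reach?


Sign expansion: -+++-++
Rule: track bounds (lo, hi), initially (-inf, +inf). On '+', the current value becomes lo and we move to the simplest number in (value, hi): value + 1 if hi = +inf, otherwise the midpoint (value + hi)/2. On '-', the current value becomes hi and we move to value - 1 if lo = -inf, otherwise the midpoint (lo + value)/2.
Start at 0.
Step 1: sign = -, move left. Bounds: (-inf, 0). Value = -1
Step 2: sign = +, move right. Bounds: (-1, 0). Value = -1/2
Step 3: sign = +, move right. Bounds: (-1/2, 0). Value = -1/4
Step 4: sign = +, move right. Bounds: (-1/4, 0). Value = -1/8
Step 5: sign = -, move left. Bounds: (-1/4, -1/8). Value = -3/16
Step 6: sign = +, move right. Bounds: (-3/16, -1/8). Value = -5/32
Step 7: sign = +, move right. Bounds: (-5/32, -1/8). Value = -9/64
The surreal number with sign expansion -+++-++ is -9/64.

-9/64


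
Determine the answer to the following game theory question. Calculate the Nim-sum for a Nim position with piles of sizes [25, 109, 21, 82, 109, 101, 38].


We need the XOR (exclusive or) of all pile sizes.
After XOR-ing pile 1 (size 25): 0 XOR 25 = 25
After XOR-ing pile 2 (size 109): 25 XOR 109 = 116
After XOR-ing pile 3 (size 21): 116 XOR 21 = 97
After XOR-ing pile 4 (size 82): 97 XOR 82 = 51
After XOR-ing pile 5 (size 109): 51 XOR 109 = 94
After XOR-ing pile 6 (size 101): 94 XOR 101 = 59
After XOR-ing pile 7 (size 38): 59 XOR 38 = 29
The Nim-value of this position is 29.

29


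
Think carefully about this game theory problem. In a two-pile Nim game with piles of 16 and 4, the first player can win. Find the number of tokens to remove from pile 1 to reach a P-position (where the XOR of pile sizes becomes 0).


Piles: 16 and 4
Current XOR: 16 XOR 4 = 20 (non-zero, so this is an N-position).
To make the XOR zero, we need to find a move that balances the piles.
For pile 1 (size 16): target = 16 XOR 20 = 4
We reduce pile 1 from 16 to 4.
Tokens removed: 16 - 4 = 12
Verification: 4 XOR 4 = 0

12


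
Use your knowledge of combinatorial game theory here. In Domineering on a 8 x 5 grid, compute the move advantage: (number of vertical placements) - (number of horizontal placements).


Board is 8 x 5 (rows x cols).
Left (vertical) placements: (rows-1) * cols = 7 * 5 = 35
Right (horizontal) placements: rows * (cols-1) = 8 * 4 = 32
Advantage = Left - Right = 35 - 32 = 3

3


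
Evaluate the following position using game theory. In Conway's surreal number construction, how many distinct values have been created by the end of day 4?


Day 0: {|} = 0 is born. Count = 1.
Day n: the number of surreal numbers born by day n is 2^(n+1) - 1.
By day 0: 2^1 - 1 = 1
By day 1: 2^2 - 1 = 3
By day 2: 2^3 - 1 = 7
By day 3: 2^4 - 1 = 15
By day 4: 2^5 - 1 = 31
By day 4: 31 surreal numbers.

31


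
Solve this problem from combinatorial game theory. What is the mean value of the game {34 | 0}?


Game = {34 | 0}, a switch {a | b} with numbers a > b.
Its thermograph has left wall a - t and right wall b + t, which meet at t = (a - b)/2, where both equal (a + b)/2. So the mast (mean value) is at (a + b)/2.
Mean = (34 + (0))/2 = 34/2 = 17

17


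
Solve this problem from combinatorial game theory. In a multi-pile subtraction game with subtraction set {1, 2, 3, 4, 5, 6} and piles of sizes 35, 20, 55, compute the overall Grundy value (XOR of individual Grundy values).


Subtraction set: {1, 2, 3, 4, 5, 6}
For this subtraction set, G(n) = n mod 7 (period = max + 1 = 7).
Pile 1 (size 35): G(35) = 35 mod 7 = 0
Pile 2 (size 20): G(20) = 20 mod 7 = 6
Pile 3 (size 55): G(55) = 55 mod 7 = 6
Total Grundy value = XOR of all: 0 XOR 6 XOR 6 = 0

0


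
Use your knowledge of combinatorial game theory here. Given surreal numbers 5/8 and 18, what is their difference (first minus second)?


x = 5/8, y = 18
Converting to common denominator: 8
x = 5/8, y = 144/8
x - y = 5/8 - 18 = -139/8

-139/8


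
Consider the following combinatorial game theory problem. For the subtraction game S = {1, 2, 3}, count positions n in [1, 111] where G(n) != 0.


Subtraction set S = {1, 2, 3}, so G(n) = n mod 4.
G(n) = 0 when n is a multiple of 4.
Multiples of 4 in [1, 111]: 27
N-positions (nonzero Grundy) = 111 - 27 = 84

84


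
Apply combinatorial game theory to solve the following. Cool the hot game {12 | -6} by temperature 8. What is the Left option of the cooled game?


Original game: {12 | -6} (a switch {a | b} with a > b).
Cooling by t (for t below the temperature (a - b)/2 = 9) taxes each move by t: {a | b} cooled by t is {a - t | b + t}.
Cooling amount: t = 8
Cooled Left option: 12 - 8 = 4
Cooled Right option: -6 + 8 = 2
Cooled game: {4 | 2}
Left option = 4

4


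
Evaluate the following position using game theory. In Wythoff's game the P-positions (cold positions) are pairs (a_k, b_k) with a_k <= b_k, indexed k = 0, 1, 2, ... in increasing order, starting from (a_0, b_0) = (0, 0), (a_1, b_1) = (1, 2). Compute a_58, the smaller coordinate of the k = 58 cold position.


By Wythoff's theorem, a_k = floor(k * phi) and b_k = floor(k * phi^2) = a_k + k, where phi = (1 + sqrt(5))/2 is the golden ratio.
phi = (1 + sqrt(5))/2 = 1.618034
k = 58
k * phi = 58 * 1.618034 = 93.845971
a_58 = floor(k * phi) = 93

93


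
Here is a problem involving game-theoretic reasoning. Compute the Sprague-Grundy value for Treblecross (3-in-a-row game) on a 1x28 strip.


Treblecross: place X on empty cells; 3-in-a-row wins.
Playing within two cells of an existing X lets the opponent win at once, so sensible play treats the cells i-2..i+2 around each X as dead. The player left with no safe cell loses, so this is a normal-play take-away game on strips of safe cells.
Placing X at cell i (0-indexed) of a strip of k safe cells leaves independent strips of sizes max(0, i-2) and max(0, k-i-3). Hence G(k) = mex{ G(max(0,i-2)) XOR G(max(0,k-i-3)) : 0 <= i < k }, with G(0) = 0.
G(1): splits (0,0):0^0=0 -> mex({0}) = 1
G(2): splits (0,0):0^0=0 -> mex({0}) = 1
G(3): splits (0,0):0^0=0 -> mex({0}) = 1
G(4): splits (0,1):0^1=1 (0,0):0^0=0 -> mex({0, 1}) = 2
G(5): splits (0,2):0^1=1 (0,1):0^1=1 (0,0):0^0=0 -> mex({0, 1}) = 2
G(6) = mex({1}) = 0
G(7) = mex({0, 1, 2}) = 3
G(8) = mex({0, 1, 2}) = 3
G(9) = mex({0, 2}) = 1
G(10) = mex({0, 2, 3}) = 1
G(11) = mex({0, 3}) = 1
G(12) = mex({1, 3}) = 0
G(13) = mex({0, 1, 2, 3}) = 4
G(14) = mex({0, 1, 2}) = 3
G(15) = mex({0, 1, 2}) = 3
G(16) = mex({0, 1, 2, 4}) = 3
G(17) = mex({0, 1, 3, 4}) = 2
G(18) = mex({0, 1, 3, 4}) = 2
G(19) = mex({0, 1, 3, 5}) = 2
G(20) = mex({0, 1, 2, 3, 5}) = 4
G(21) = mex({0, 1, 2, 3, 5}) = 4
G(22) = mex({1, 2, 6}) = 0
G(23) = mex({0, 1, 2, 3, 4, 6}) = 5
G(24) = mex({0, 1, 2, 3, 4}) = 5
G(25) = mex({0, 1, 3, 4, 7}) = 2
G(26) = mex({0, 1, 3, 4, 5, 7}) = 2
G(27) = mex({0, 1, 3, 5}) = 2
G(28) = mex({0, 1, 2, 5}) = 3
Therefore G(28) = 3.

3


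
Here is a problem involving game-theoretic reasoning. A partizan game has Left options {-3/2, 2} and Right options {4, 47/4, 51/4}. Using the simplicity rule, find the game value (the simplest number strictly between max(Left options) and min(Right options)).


Left options: {-3/2, 2}, max = 2
Right options: {4, 47/4, 51/4}, min = 4
All options are numbers and max(Left) < min(Right), so by the simplicity theorem the value is the simplest (earliest-born) number strictly between 2 and 4.
The only integer strictly between 2 and 4 is 3.
No non-integer in the interval can be simpler: if x is a non-integer in the interval, then floor(x) or ceil(x) also lies in the interval (the interval contains an integer), and both are proper prefixes of x's sign expansion, i.e. born earlier. So the game value is 3.
Game value = 3

3


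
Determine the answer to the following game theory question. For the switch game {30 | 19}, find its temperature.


The game is {30 | 19}, a switch {a | b} with numbers a > b.
Cooling {a | b} by t gives {a - t | b + t}, which stops being hot when a - t = b + t, i.e. at t = (a - b)/2. So the temperature of a switch is (a - b)/2.
Temperature = (Left option - Right option) / 2
= (30 - (19)) / 2
= 11 / 2
= 11/2

11/2


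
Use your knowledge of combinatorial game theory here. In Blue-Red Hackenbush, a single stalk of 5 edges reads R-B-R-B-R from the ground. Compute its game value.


Edges (from ground): R-B-R-B-R
By Berlekamp's sign-expansion rule, a Blue-Red Hackenbush stalk has the value of the surreal number whose sign sequence is the edge sequence with B -> + and R -> -.
Sign sequence: -+-+-
Trace the sign expansion in the surreal number tree, starting from 0:
Edge 1: R (sign -) -> bounds (-inf, 0), value = -1
Edge 2: B (sign +) -> bounds (-1, 0), value = -1/2
Edge 3: R (sign -) -> bounds (-1, -1/2), value = -3/4
Edge 4: B (sign +) -> bounds (-3/4, -1/2), value = -5/8
Edge 5: R (sign -) -> bounds (-3/4, -5/8), value = -11/16
Game value = -11/16

-11/16
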